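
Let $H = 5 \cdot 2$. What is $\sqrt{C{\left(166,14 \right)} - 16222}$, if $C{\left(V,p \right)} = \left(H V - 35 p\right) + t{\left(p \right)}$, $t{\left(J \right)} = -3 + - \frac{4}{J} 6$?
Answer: $\frac{i \sqrt{737779}}{7} \approx 122.71 i$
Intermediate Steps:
$H = 10$
$t{\left(J \right)} = -3 - \frac{24}{J}$
$C{\left(V,p \right)} = -3 - 35 p - \frac{24}{p} + 10 V$ ($C{\left(V,p \right)} = \left(10 V - 35 p\right) - \left(3 + \frac{24}{p}\right) = \left(- 35 p + 10 V\right) - \left(3 + \frac{24}{p}\right) = -3 - 35 p - \frac{24}{p} + 10 V$)
$\sqrt{C{\left(166,14 \right)} - 16222} = \sqrt{\left(-3 - 490 - \frac{24}{14} + 10 \cdot 166\right) - 16222} = \sqrt{\left(-3 - 490 - \frac{12}{7} + 1660\right) - 16222} = \sqrt{\frac{8157}{7} - 16222} = \sqrt{- \frac{105397}{7}} = \frac{i \sqrt{737779}}{7}$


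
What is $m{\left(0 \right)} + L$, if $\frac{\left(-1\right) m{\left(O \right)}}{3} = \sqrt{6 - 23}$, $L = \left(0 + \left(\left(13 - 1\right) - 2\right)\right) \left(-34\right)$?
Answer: $-340 - 3 i \sqrt{17} \approx -340.0 - 12.369 i$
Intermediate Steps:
$L = -340$ ($L = \left(0 + \left(12 - 2\right)\right) \left(-34\right) = \left(0 + 10\right) \left(-34\right) = 10 \left(-34\right) = -340$)
$m{\left(O \right)} = - 3 i \sqrt{17}$ ($m{\left(O \right)} = - 3 \sqrt{6 - 23} = - 3 \sqrt{-17} = - 3 i \sqrt{17}$)
$m{\left(0 \right)} + L = - 3 i \sqrt{17} - 340 = -340 - 3 i \sqrt{17}$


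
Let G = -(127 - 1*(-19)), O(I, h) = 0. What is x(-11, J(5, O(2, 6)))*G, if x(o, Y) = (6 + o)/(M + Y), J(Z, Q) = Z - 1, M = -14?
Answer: -73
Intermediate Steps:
J(Z, Q) = -1 + Z
x(o, Y) = (6 + o)/(-14 + Y)
G = -146 (G = -(127 + 19) = -1*146 = -146)
x(-11, J(5, O(2, 6)))*G = ((6 - 11)/(-14 + (-1 + 5)))*(-146) = (-5/(-14 + 4))*(-146) = (-5/(-10))*(-146) = -⅒*(-5)*(-146) = (½)*(-146) = -73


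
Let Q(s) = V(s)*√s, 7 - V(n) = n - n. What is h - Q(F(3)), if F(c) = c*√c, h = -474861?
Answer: -474861 - 7*3^(¾) ≈ -4.7488e+5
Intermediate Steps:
V(n) = 7 (V(n) = 7 - (n - n) = 7 - 1*0 = 7 + 0 = 7)
F(c) = c^(3/2)
Q(s) = 7*√s
h - Q(F(3)) = -474861 - 7*√(3^(3/2)) = -474861 - 7*√(3*√3) = -474861 - 7*3^(¾)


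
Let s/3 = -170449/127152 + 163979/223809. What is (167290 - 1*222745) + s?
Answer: -175353009246971/3161973552 ≈ -55457.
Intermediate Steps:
s = -5765920811/3161973552 (s = 3*(-170449/127152 + 163979/223809) = 3*(-5765920811/9485920656) = -5765920811/3161973552 ≈ -1.8235)
(167290 - 1*222745) + s = (167290 - 1*222745) - 5765920811/3161973552 = (167290 - 222745) - 5765920811/3161973552 = -55455 - 5765920811/3161973552 = -175353009246971/3161973552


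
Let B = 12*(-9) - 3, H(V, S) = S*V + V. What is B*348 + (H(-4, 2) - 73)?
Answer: -38713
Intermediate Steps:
H(V, S) = V + S*V
B = -111 (B = -108 - 3 = -111)
B*348 + (H(-4, 2) - 73) = -111*348 + (-4*(1 + 2) - 73) = -38628 + (-4*3 - 73) = -38628 + (-12 - 73) = -38628 - 85 = -38713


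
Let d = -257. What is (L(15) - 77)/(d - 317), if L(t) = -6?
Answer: 83/574 ≈ 0.14460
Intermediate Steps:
(L(15) - 77)/(d - 317) = (-6 - 77)/(-257 - 317) = -83/(-574) = -83*(-1/574) = 83/574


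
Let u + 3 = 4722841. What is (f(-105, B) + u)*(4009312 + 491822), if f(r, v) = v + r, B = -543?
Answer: 21255209963460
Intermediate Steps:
u = 4722838 (u = -3 + 4722841 = 4722838)
f(r, v) = r + v
(f(-105, B) + u)*(4009312 + 491822) = ((-105 - 543) + 4722838)*(4009312 + 491822) = (-648 + 4722838)*4501134 = 4722190*4501134 = 21255209963460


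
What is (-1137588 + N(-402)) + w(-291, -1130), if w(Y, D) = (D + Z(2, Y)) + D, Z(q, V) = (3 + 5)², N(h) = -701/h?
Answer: -458192467/402 ≈ -1.1398e+6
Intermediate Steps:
Z(q, V) = 64 (Z(q, V) = 8² = 64)
w(Y, D) = 64 + 2*D (w(Y, D) = (D + 64) + D = (64 + D) + D = 64 + 2*D)
(-1137588 + N(-402)) + w(-291, -1130) = (-1137588 - 701/(-402)) + (64 + 2*(-1130)) = (-1137588 - 701*(-1/402)) + (64 - 2260) = (-1137588 + 701/402) - 2196 = -457309675/402 - 2196 = -458192467/402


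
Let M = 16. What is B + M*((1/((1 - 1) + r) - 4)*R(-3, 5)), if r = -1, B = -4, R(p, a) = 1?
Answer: -84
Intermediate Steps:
B + M*((1/((1 - 1) + r) - 4)*R(-3, 5)) = -4 + 16*((1/((1 - 1) - 1) - 4)*1) = -4 + 16*((1/(0 - 1) - 4)*1) = -4 + 16*((1/(-1) - 4)*1) = -4 + 16*((-1 - 4)*1) = -4 + 16*(-5*1) = -4 + 16*(-5) = -4 - 80 = -84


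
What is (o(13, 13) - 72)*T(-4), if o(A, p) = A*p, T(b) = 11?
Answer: 1067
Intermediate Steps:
(o(13, 13) - 72)*T(-4) = (13*13 - 72)*11 = (169 - 72)*11 = 97*11 = 1067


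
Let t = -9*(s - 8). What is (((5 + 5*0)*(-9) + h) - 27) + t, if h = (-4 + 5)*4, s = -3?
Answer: 31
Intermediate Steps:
t = 99 (t = -9*(-3 - 8) = -9*(-11) = 99)
h = 4 (h = 1*4 = 4)
(((5 + 5*0)*(-9) + h) - 27) + t = (((5 + 5*0)*(-9) + 4) - 27) + 99 = (((5 + 0)*(-9) + 4) - 27) + 99 = ((5*(-9) + 4) - 27) + 99 = ((-45 + 4) - 27) + 99 = (-41 - 27) + 99 = -68 + 99 = 31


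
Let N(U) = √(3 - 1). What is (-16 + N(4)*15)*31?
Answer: -496 + 465*√2 ≈ 161.61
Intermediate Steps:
N(U) = √2
(-16 + N(4)*15)*31 = (-16 + √2*15)*31 = (-16 + 15*√2)*31 = -496 + 465*√2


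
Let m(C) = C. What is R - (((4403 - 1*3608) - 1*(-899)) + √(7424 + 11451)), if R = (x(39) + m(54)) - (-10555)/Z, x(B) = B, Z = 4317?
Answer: -6900962/4317 - 5*√755 ≈ -1735.9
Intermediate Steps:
R = 412036/4317 (R = (39 + 54) - (-10555)/4317 = 93 - (-10555)/4317 = 93 - 1*(-10555/4317) = 93 + 10555/4317 = 412036/4317 ≈ 95.445)
R - (((4403 - 1*3608) - 1*(-899)) + √(7424 + 11451)) = 412036/4317 - (((4403 - 1*3608) - 1*(-899)) + √(7424 + 11451)) = 412036/4317 - (((4403 - 3608) + 899) + √18875) = 412036/4317 - ((795 + 899) + 5*√755) = 412036/4317 - (1694 + 5*√755) = 412036/4317 + (-1694 - 5*√755) = -6900962/4317 - 5*√755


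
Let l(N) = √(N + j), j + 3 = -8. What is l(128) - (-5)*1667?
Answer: 8335 + 3*√13 ≈ 8345.8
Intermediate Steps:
j = -11 (j = -3 - 8 = -11)
l(N) = √(-11 + N) (l(N) = √(N - 11) = √(-11 + N))
l(128) - (-5)*1667 = √(-11 + 128) - (-5)*1667 = √117 - 1*(-8335) = 3*√13 + 8335 = 8335 + 3*√13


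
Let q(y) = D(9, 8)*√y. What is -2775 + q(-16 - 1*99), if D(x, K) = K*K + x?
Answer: -2775 + 73*I*√115 ≈ -2775.0 + 782.84*I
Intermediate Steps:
D(x, K) = x + K² (D(x, K) = K² + x = x + K²)
q(y) = 73*√y (q(y) = (9 + 8²)*√y = (9 + 64)*√y = 73*√y)
-2775 + q(-16 - 1*99) = -2775 + 73*√(-16 - 1*99) = -2775 + 73*√(-16 - 99) = -2775 + 73*√(-115) = -2775 + 73*(I*√115) = -2775 + 73*I*√115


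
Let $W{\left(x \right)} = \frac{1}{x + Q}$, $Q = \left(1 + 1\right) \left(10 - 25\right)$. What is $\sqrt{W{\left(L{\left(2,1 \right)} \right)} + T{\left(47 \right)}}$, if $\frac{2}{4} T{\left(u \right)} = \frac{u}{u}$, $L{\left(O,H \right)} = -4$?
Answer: $\frac{\sqrt{2278}}{34} \approx 1.4038$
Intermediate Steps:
$Q = -30$ ($Q = 2 \left(-15\right) = -30$)
$T{\left(u \right)} = 2$ ($T{\left(u \right)} = 2 \frac{u}{u} = 2 \cdot 1 = 2$)
$W{\left(x \right)} = \frac{1}{-30 + x}$ ($W{\left(x \right)} = \frac{1}{x - 30} = \frac{1}{-30 + x}$)
$\sqrt{W{\left(L{\left(2,1 \right)} \right)} + T{\left(47 \right)}} = \sqrt{\frac{1}{-30 - 4} + 2} = \sqrt{\frac{1}{-34} + 2} = \sqrt{- \frac{1}{34} + 2} = \sqrt{\frac{67}{34}} = \frac{\sqrt{2278}}{34}$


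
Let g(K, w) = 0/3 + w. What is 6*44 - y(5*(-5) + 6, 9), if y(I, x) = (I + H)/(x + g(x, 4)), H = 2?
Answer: 3449/13 ≈ 265.31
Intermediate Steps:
g(K, w) = w (g(K, w) = 0*(1/3) + w = 0 + w = w)
y(I, x) = (2 + I)/(4 + x) (y(I, x) = (I + 2)/(x + 4) = (2 + I)/(4 + x))
6*44 - y(5*(-5) + 6, 9) = 6*44 - (2 + (5*(-5) + 6))/(4 + 9) = 264 - (2 + (-25 + 6))/13 = 264 - (2 - 19)/13 = 264 - (-17)/13 = 264 - 1*(-17/13) = 264 + 17/13 = 3449/13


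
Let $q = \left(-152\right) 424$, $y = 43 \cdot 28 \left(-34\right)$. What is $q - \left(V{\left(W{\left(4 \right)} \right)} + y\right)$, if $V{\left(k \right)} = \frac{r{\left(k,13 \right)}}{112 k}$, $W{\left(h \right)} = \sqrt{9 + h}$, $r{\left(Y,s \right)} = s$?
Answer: $-23512 - \frac{\sqrt{13}}{112} \approx -23512.0$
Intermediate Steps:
$y = -40936$ ($y = 1204 \left(-34\right) = -40936$)
$q = -64448$
$V{\left(k \right)} = \frac{13}{112 k}$
$q - \left(V{\left(W{\left(4 \right)} \right)} + y\right) = -64448 - \left(\frac{13}{112 \sqrt{9 + 4}} - 40936\right) = -64448 - \left(\frac{13}{112 \sqrt{13}} - 40936\right) = -64448 - \left(\frac{13 \frac{\sqrt{13}}{13}}{112} - 40936\right) = -64448 - \left(\frac{\sqrt{13}}{112} - 40936\right) = -64448 - \left(-40936 + \frac{\sqrt{13}}{112}\right) = -64448 + \left(40936 - \frac{\sqrt{13}}{112}\right) = -23512 - \frac{\sqrt{13}}{112}$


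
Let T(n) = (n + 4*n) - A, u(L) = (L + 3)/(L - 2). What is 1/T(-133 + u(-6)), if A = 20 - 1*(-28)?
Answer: -8/5689 ≈ -0.0014062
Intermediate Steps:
A = 48 (A = 20 + 28 = 48)
u(L) = (3 + L)/(-2 + L)
T(n) = -48 + 5*n (T(n) = (n + 4*n) - 1*48 = 5*n - 48 = -48 + 5*n)
1/T(-133 + u(-6)) = 1/(-48 + 5*(-133 + (3 - 6)/(-2 - 6))) = 1/(-48 + 5*(-133 - 3/(-8))) = 1/(-48 + 5*(-133 - ⅛*(-3))) = 1/(-48 + 5*(-133 + 3/8)) = 1/(-48 + 5*(-1061/8)) = 1/(-48 - 5305/8) = 1/(-5689/8) = -8/5689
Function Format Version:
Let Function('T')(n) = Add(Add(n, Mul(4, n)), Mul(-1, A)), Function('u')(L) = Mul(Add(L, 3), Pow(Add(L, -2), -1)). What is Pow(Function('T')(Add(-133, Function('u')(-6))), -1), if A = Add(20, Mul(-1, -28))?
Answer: Rational(-8, 5689) ≈ -0.0014062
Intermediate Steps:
A = 48 (A = Add(20, 28) = 48)
Function('u')(L) = Mul(Pow(Add(-2, L), -1), Add(3, L)) (Function('u')(L) = Mul(Add(3, L), Pow(Add(-2, L), -1)) = Mul(Pow(Add(-2, L), -1), Add(3, L)))
Function('T')(n) = Add(-48, Mul(5, n)) (Function('T')(n) = Add(Add(n, Mul(4, n)), Mul(-1, 48)) = Add(Mul(5, n), -48) = Add(-48, Mul(5, n)))
Pow(Function('T')(Add(-133, Function('u')(-6))), -1) = Pow(Add(-48, Mul(5, Add(-133, Mul(Pow(Add(-2, -6), -1), Add(3, -6))))), -1) = Pow(Add(-48, Mul(5, Add(-133, Mul(Pow(-8, -1), -3)))), -1) = Pow(Add(-48, Mul(5, Add(-133, Mul(Rational(-1, 8), -3)))), -1) = Pow(Add(-48, Mul(5, Add(-133, Rational(3, 8)))), -1) = Pow(Add(-48, Mul(5, Rational(-1061, 8))), -1) = Pow(Add(-48, Rational(-5305, 8)), -1) = Pow(Rational(-5689, 8), -1) = Rational(-8, 5689)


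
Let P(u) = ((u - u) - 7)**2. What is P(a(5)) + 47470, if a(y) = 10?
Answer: 47519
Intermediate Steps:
P(u) = 49 (P(u) = (0 - 7)**2 = (-7)**2 = 49)
P(a(5)) + 47470 = 49 + 47470 = 47519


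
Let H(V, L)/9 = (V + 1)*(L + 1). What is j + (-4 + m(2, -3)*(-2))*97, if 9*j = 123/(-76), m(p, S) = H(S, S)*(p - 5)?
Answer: 4688551/228 ≈ 20564.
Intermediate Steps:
H(V, L) = 9*(1 + L)*(1 + V) (H(V, L) = 9*((V + 1)*(L + 1)) = 9*((1 + V)*(1 + L)) = 9*((1 + L)*(1 + V)) = 9*(1 + L)*(1 + V))
m(p, S) = (-5 + p)*(9 + 9*S² + 18*S) (m(p, S) = (9 + 9*S + 9*S + 9*S*S)*(p - 5) = (9 + 9*S + 9*S + 9*S²)*(-5 + p) = (9 + 9*S² + 18*S)*(-5 + p) = (-5 + p)*(9 + 9*S² + 18*S))
j = -41/228 (j = (123/(-76))/9 = (123*(-1/76))/9 = (⅑)*(-123/76) = -41/228 ≈ -0.17982)
j + (-4 + m(2, -3)*(-2))*97 = -41/228 + (-4 + (9*(-5 + 2)*(1 + (-3)² + 2*(-3)))*(-2))*97 = -41/228 + (-4 + (9*(-3)*(1 + 9 - 6))*(-2))*97 = -41/228 + (-4 + (9*(-3)*4)*(-2))*97 = -41/228 + (-4 - 108*(-2))*97 = -41/228 + (-4 + 216)*97 = -41/228 + 212*97 = -41/228 + 20564 = 4688551/228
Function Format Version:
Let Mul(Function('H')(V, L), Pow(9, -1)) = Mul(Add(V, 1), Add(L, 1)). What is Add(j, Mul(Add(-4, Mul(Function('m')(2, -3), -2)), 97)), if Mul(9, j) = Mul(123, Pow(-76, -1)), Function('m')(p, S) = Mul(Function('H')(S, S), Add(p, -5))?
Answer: Rational(4688551, 228) ≈ 20564.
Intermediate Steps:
Function('H')(V, L) = Mul(9, Add(1, L), Add(1, V)) (Function('H')(V, L) = Mul(9, Mul(Add(V, 1), Add(L, 1))) = Mul(9, Mul(Add(1, V), Add(1, L))) = Mul(9, Mul(Add(1, L), Add(1, V))) = Mul(9, Add(1, L), Add(1, V)))
Function('m')(p, S) = Mul(Add(-5, p), Add(9, Mul(9, Pow(S, 2)), Mul(18, S))) (Function('m')(p, S) = Mul(Add(9, Mul(9, S), Mul(9, S), Mul(9, S, S)), Add(p, -5)) = Mul(Add(9, Mul(9, S), Mul(9, S), Mul(9, Pow(S, 2))), Add(-5, p)) = Mul(Add(9, Mul(9, Pow(S, 2)), Mul(18, S)), Add(-5, p)) = Mul(Add(-5, p), Add(9, Mul(9, Pow(S, 2)), Mul(18, S))))
j = Rational(-41, 228) (j = Mul(Rational(1, 9), Mul(123, Pow(-76, -1))) = Mul(Rational(1, 9), Mul(123, Rational(-1, 76))) = Mul(Rational(1, 9), Rational(-123, 76)) = Rational(-41, 228) ≈ -0.17982)
Add(j, Mul(Add(-4, Mul(Function('m')(2, -3), -2)), 97)) = Add(Rational(-41, 228), Mul(Add(-4, Mul(Mul(9, Add(-5, 2), Add(1, Pow(-3, 2), Mul(2, -3))), -2)), 97)) = Add(Rational(-41, 228), Mul(Add(-4, Mul(Mul(9, -3, Add(1, 9, -6)), -2)), 97)) = Add(Rational(-41, 228), Mul(Add(-4, Mul(Mul(9, -3, 4), -2)), 97)) = Add(Rational(-41, 228), Mul(Add(-4, Mul(-108, -2)), 97)) = Add(Rational(-41, 228), Mul(Add(-4, 216), 97)) = Add(Rational(-41, 228), Mul(212, 97)) = Add(Rational(-41, 228), 20564) = Rational(4688551, 228)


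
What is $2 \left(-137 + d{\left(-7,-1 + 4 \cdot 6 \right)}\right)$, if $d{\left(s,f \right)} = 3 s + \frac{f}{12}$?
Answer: $- \frac{1873}{6} \approx -312.17$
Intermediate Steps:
$d{\left(s,f \right)} = 3 s + \frac{f}{12}$
$2 \left(-137 + d{\left(-7,-1 + 4 \cdot 6 \right)}\right) = 2 \left(-137 + \left(3 \left(-7\right) + \frac{-1 + 4 \cdot 6}{12}\right)\right) = 2 \left(-137 - \left(21 - \frac{-1 + 24}{12}\right)\right) = 2 \left(-137 + \left(-21 + \frac{1}{12} \cdot 23\right)\right) = 2 \left(-137 + \left(-21 + \frac{23}{12}\right)\right) = 2 \left(-137 - \frac{229}{12}\right) = 2 \left(- \frac{1873}{12}\right) = - \frac{1873}{6}$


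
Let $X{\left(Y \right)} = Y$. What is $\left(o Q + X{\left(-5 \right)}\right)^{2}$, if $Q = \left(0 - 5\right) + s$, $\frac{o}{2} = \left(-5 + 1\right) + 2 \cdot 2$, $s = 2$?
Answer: $25$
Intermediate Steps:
$o = 0$ ($o = 2 \left(\left(-5 + 1\right) + 2 \cdot 2\right) = 2 \left(-4 + 4\right) = 2 \cdot 0 = 0$)
$Q = -3$ ($Q = \left(0 - 5\right) + 2 = -5 + 2 = -3$)
$\left(o Q + X{\left(-5 \right)}\right)^{2} = \left(0 \left(-3\right) - 5\right)^{2} = \left(0 - 5\right)^{2} = \left(-5\right)^{2} = 25$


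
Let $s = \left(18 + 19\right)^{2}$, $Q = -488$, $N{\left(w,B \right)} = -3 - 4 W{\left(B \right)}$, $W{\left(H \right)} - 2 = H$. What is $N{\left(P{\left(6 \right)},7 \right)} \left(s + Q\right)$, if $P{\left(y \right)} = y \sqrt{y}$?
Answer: $-34359$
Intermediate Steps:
$W{\left(H \right)} = 2 + H$
$P{\left(y \right)} = y^{\frac{3}{2}}$
$N{\left(w,B \right)} = -11 - 4 B$ ($N{\left(w,B \right)} = -3 - 4 \left(2 + B\right) = -3 - \left(8 + 4 B\right) = -11 - 4 B$)
$s = 1369$ ($s = 37^{2} = 1369$)
$N{\left(P{\left(6 \right)},7 \right)} \left(s + Q\right) = \left(-11 - 28\right) \left(1369 - 488\right) = \left(-11 - 28\right) 881 = \left(-39\right) 881 = -34359$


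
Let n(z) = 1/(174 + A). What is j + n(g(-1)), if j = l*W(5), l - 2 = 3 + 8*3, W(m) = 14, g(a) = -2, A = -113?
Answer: 24767/61 ≈ 406.02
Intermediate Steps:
n(z) = 1/61 (n(z) = 1/(174 - 113) = 1/61)
l = 29 (l = 2 + (3 + 8*3) = 2 + (3 + 24) = 2 + 27 = 29)
j = 406 (j = 29*14 = 406)
j + n(g(-1)) = 406 + 1/61 = 24767/61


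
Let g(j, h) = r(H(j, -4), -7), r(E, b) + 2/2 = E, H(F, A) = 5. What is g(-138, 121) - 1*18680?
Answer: -18676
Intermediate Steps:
r(E, b) = -1 + E
g(j, h) = 4 (g(j, h) = -1 + 5 = 4)
g(-138, 121) - 1*18680 = 4 - 1*18680 = 4 - 18680 = -18676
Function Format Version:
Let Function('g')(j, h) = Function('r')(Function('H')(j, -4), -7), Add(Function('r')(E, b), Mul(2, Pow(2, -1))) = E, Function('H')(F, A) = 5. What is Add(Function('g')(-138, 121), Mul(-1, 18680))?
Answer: -18676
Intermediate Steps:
Function('r')(E, b) = Add(-1, E)
Function('g')(j, h) = 4 (Function('g')(j, h) = Add(-1, 5) = 4)
Add(Function('g')(-138, 121), Mul(-1, 18680)) = Add(4, Mul(-1, 18680)) = Add(4, -18680) = -18676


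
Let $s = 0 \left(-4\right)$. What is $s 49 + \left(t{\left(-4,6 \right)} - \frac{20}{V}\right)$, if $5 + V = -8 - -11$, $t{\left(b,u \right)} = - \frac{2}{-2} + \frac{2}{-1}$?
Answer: $9$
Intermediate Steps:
$t{\left(b,u \right)} = -1$ ($t{\left(b,u \right)} = \left(-2\right) \left(- \frac{1}{2}\right) + 2 \left(-1\right) = 1 - 2 = -1$)
$V = -2$ ($V = -5 - -3 = -5 + \left(-8 + 11\right) = -5 + 3 = -2$)
$s = 0$
$s 49 + \left(t{\left(-4,6 \right)} - \frac{20}{V}\right) = 0 \cdot 49 - \left(1 + \frac{20}{-2}\right) = 0 - \left(1 + 20 \left(- \frac{1}{2}\right)\right) = 0 - -9 = 0 + \left(-1 + 10\right) = 0 + 9 = 9$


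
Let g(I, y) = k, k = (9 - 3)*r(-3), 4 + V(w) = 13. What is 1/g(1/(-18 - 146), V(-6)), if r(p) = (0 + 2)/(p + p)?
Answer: -½ ≈ -0.50000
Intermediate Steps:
V(w) = 9 (V(w) = -4 + 13 = 9)
r(p) = 1/p (r(p) = 2/((2*p)) = 2*(1/(2*p)) = 1/p)
k = -2 (k = (9 - 3)/(-3) = 6*(-⅓) = -2)
g(I, y) = -2
1/g(1/(-18 - 146), V(-6)) = 1/(-2) = -½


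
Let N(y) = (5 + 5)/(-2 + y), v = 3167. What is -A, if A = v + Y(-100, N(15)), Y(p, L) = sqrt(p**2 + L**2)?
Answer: -3167 - 10*sqrt(16901)/13 ≈ -3267.0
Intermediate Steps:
N(y) = 10/(-2 + y)
Y(p, L) = sqrt(L**2 + p**2)
A = 3167 + 10*sqrt(16901)/13 (A = 3167 + sqrt((10/(-2 + 15))**2 + (-100)**2) = 3167 + sqrt((10/13)**2 + 10000) = 3167 + sqrt(100/169 + 10000) = 3167 + sqrt(1690100/169) = 3167 + 10*sqrt(16901)/13 ≈ 3267.0)
-A = -(3167 + 10*sqrt(16901)/13) = -3167 - 10*sqrt(16901)/13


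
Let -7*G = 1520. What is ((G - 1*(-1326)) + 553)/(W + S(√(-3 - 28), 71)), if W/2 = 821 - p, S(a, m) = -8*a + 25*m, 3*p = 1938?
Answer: 24720125/31623263 + 93064*I*√31/31623263 ≈ 0.78171 + 0.016385*I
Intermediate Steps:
G = -1520/7 (G = -⅐*1520 = -1520/7 ≈ -217.14)
p = 646 (p = (⅓)*1938 = 646)
W = 350 (W = 2*(821 - 1*646) = 2*(821 - 646) = 2*175 = 350)
((G - 1*(-1326)) + 553)/(W + S(√(-3 - 28), 71)) = ((-1520/7 - 1*(-1326)) + 553)/(350 + (-8*√(-3 - 28) + 25*71)) = ((-1520/7 + 1326) + 553)/(350 + (-8*I*√31 + 1775)) = (7762/7 + 553)/(350 + (-8*I*√31 + 1775)) = 11633/(7*(350 + (-8*I*√31 + 1775))) = 11633/(7*(350 + (1775 - 8*I*√31))) = 11633/(7*(2125 - 8*I*√31))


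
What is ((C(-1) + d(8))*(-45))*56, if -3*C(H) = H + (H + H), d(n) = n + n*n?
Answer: -183960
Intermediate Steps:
d(n) = n + n²
C(H) = -H (C(H) = -(H + (H + H))/3 = -(H + 2*H)/3 = -H)
((C(-1) + d(8))*(-45))*56 = ((-1*(-1) + 8*(1 + 8))*(-45))*56 = ((1 + 8*9)*(-45))*56 = ((1 + 72)*(-45))*56 = (73*(-45))*56 = -3285*56 = -183960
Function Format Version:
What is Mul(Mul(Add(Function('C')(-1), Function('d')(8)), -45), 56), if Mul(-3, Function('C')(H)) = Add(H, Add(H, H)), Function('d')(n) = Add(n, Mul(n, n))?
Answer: -183960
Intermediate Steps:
Function('d')(n) = Add(n, Pow(n, 2))
Function('C')(H) = Mul(-1, H) (Function('C')(H) = Mul(Rational(-1, 3), Add(H, Add(H, H))) = Mul(Rational(-1, 3), Add(H, Mul(2, H))) = Mul(Rational(-1, 3), Mul(3, H)) = Mul(-1, H))
Mul(Mul(Add(Function('C')(-1), Function('d')(8)), -45), 56) = Mul(Mul(Add(Mul(-1, -1), Mul(8, Add(1, 8))), -45), 56) = Mul(Mul(Add(1, Mul(8, 9)), -45), 56) = Mul(Mul(Add(1, 72), -45), 56) = Mul(Mul(73, -45), 56) = Mul(-3285, 56) = -183960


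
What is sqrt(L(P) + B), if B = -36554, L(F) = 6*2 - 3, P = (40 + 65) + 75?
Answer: I*sqrt(36545) ≈ 191.17*I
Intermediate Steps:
P = 180 (P = 105 + 75 = 180)
L(F) = 9 (L(F) = 12 - 3 = 9)
sqrt(L(P) + B) = sqrt(9 - 36554) = sqrt(-36545) = I*sqrt(36545)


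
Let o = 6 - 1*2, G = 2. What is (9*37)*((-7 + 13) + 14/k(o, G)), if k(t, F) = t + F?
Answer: 2775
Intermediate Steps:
o = 4 (o = 6 - 2 = 4)
k(t, F) = F + t
(9*37)*((-7 + 13) + 14/k(o, G)) = (9*37)*((-7 + 13) + 14/(2 + 4)) = 333*(6 + 14/6) = 333*(6 + 14*(⅙)) = 333*(6 + 7/3) = 333*(25/3) = 2775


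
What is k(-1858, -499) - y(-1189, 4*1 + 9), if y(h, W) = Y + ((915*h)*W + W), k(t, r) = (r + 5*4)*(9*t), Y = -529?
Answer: 22153509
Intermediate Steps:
k(t, r) = 9*t*(20 + r) (k(t, r) = (r + 20)*(9*t) = (20 + r)*(9*t) = 9*t*(20 + r))
y(h, W) = -529 + W + 915*W*h (y(h, W) = -529 + ((915*h)*W + W) = -529 + (915*W*h + W) = -529 + (W + 915*W*h) = -529 + W + 915*W*h)
k(-1858, -499) - y(-1189, 4*1 + 9) = 9*(-1858)*(20 - 499) - (-529 + (4*1 + 9) + 915*(4*1 + 9)*(-1189)) = 9*(-1858)*(-479) - (-529 + (4 + 9) + 915*(4 + 9)*(-1189)) = 8009838 - (-529 + 13 + 915*13*(-1189)) = 8009838 - (-529 + 13 - 14143155) = 8009838 - 1*(-14143671) = 8009838 + 14143671 = 22153509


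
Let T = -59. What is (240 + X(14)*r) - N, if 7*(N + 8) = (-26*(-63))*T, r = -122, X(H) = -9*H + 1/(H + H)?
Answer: 411903/14 ≈ 29422.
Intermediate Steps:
X(H) = 1/(2*H) - 9*H (X(H) = -9*H + 1/(2*H) = 1/(2*H) - 9*H)
N = -13814 (N = -8 + (-26*(-63)*(-59))/7 = -8 + (1638*(-59))/7 = -8 + (⅐)*(-96642) = -8 - 13806 = -13814)
(240 + X(14)*r) - N = (240 + ((½)/14 - 9*14)*(-122)) - 1*(-13814) = (240 + ((½)*(1/14) - 126)*(-122)) + 13814 = (240 + (1/28 - 126)*(-122)) + 13814 = (240 - 3527/28*(-122)) + 13814 = (240 + 215147/14) + 13814 = 218507/14 + 13814 = 411903/14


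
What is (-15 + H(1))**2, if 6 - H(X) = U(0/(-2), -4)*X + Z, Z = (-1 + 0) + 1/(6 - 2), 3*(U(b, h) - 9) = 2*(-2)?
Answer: 36481/144 ≈ 253.34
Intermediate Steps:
U(b, h) = 23/3 (U(b, h) = 9 + (2*(-2))/3 = 9 + (1/3)*(-4) = 9 - 4/3 = 23/3)
Z = -3/4 (Z = -1 + 1/4 = -3/4 ≈ -0.75000)
H(X) = 27/4 - 23*X/3 (H(X) = 6 - (23*X/3 - 3/4) = 6 - (-3/4 + 23*X/3) = 6 + (3/4 - 23*X/3) = 27/4 - 23*X/3)
(-15 + H(1))**2 = (-15 + (27/4 - 23/3*1))**2 = (-15 + (27/4 - 23/3))**2 = (-15 - 11/12)**2 = (-191/12)**2 = 36481/144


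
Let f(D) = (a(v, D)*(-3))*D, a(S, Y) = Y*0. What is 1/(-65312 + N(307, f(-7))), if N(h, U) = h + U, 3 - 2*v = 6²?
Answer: -1/65005 ≈ -1.5383e-5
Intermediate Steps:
v = -33/2 (v = 3/2 - ½*6² = 3/2 - ½*36 = 3/2 - 18 = -33/2 ≈ -16.500)
a(S, Y) = 0
f(D) = 0 (f(D) = (0*(-3))*D = 0*D = 0)
N(h, U) = U + h
1/(-65312 + N(307, f(-7))) = 1/(-65312 + (0 + 307)) = 1/(-65312 + 307) = 1/(-65005) = -1/65005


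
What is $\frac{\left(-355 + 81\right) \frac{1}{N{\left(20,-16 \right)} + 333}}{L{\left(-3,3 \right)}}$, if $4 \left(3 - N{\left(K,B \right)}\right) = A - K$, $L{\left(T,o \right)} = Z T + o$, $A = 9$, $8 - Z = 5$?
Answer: $\frac{548}{4065} \approx 0.13481$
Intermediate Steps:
$Z = 3$ ($Z = 8 - 5 = 3$)
$L{\left(T,o \right)} = o + 3 T$ ($L{\left(T,o \right)} = 3 T + o = o + 3 T$)
$N{\left(K,B \right)} = \frac{3}{4} + \frac{K}{4}$ ($N{\left(K,B \right)} = 3 - \frac{9 - K}{4} = 3 + \left(- \frac{9}{4} + \frac{K}{4}\right) = \frac{3}{4} + \frac{K}{4}$)
$\frac{\left(-355 + 81\right) \frac{1}{N{\left(20,-16 \right)} + 333}}{L{\left(-3,3 \right)}} = \frac{\left(-355 + 81\right) \frac{1}{\left(\frac{3}{4} + \frac{1}{4} \cdot 20\right) + 333}}{3 + 3 \left(-3\right)} = \frac{\left(-274\right) \frac{1}{\left(\frac{3}{4} + 5\right) + 333}}{3 - 9} = \frac{\left(-274\right) \frac{1}{\frac{23}{4} + 333}}{-6} = - \frac{274}{\frac{1355}{4}} \left(- \frac{1}{6}\right) = \left(-274\right) \frac{4}{1355} \left(- \frac{1}{6}\right) = \left(- \frac{1096}{1355}\right) \left(- \frac{1}{6}\right) = \frac{548}{4065}$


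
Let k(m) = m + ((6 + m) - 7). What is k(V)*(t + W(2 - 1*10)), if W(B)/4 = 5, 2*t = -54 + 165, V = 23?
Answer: 6795/2 ≈ 3397.5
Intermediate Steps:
t = 111/2 (t = (-54 + 165)/2 = (1/2)*111 = 111/2 ≈ 55.500)
W(B) = 20 (W(B) = 4*5 = 20)
k(m) = -1 + 2*m (k(m) = m + (-1 + m) = -1 + 2*m)
k(V)*(t + W(2 - 1*10)) = (-1 + 2*23)*(111/2 + 20) = (-1 + 46)*(151/2) = 45*(151/2) = 6795/2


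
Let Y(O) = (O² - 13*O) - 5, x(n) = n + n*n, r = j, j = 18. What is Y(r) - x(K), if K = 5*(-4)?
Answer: -295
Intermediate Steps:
K = -20
r = 18
x(n) = n + n²
Y(O) = -5 + O² - 13*O
Y(r) - x(K) = (-5 + 18² - 13*18) - (-20)*(1 - 20) = (-5 + 324 - 234) - (-20)*(-19) = 85 - 1*380 = 85 - 380 = -295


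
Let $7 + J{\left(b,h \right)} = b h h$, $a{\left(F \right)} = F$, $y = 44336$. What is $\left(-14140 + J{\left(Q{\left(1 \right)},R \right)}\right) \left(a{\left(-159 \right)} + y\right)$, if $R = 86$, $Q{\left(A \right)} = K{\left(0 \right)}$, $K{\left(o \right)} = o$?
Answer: $-624972019$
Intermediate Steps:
$Q{\left(A \right)} = 0$
$J{\left(b,h \right)} = -7 + b h^{2}$ ($J{\left(b,h \right)} = -7 + b h h = -7 + b h^{2}$)
$\left(-14140 + J{\left(Q{\left(1 \right)},R \right)}\right) \left(a{\left(-159 \right)} + y\right) = \left(-14140 - \left(7 + 0 \cdot 86^{2}\right)\right) \left(-159 + 44336\right) = \left(-14140 + \left(-7 + 0 \cdot 7396\right)\right) 44177 = \left(-14140 + \left(-7 + 0\right)\right) 44177 = \left(-14140 - 7\right) 44177 = \left(-14147\right) 44177 = -624972019$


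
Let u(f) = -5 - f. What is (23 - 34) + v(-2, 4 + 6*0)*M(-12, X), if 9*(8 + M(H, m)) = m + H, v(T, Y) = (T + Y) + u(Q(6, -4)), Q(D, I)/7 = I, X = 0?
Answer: -733/3 ≈ -244.33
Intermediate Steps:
Q(D, I) = 7*I
v(T, Y) = 23 + T + Y (v(T, Y) = (T + Y) + (-5 - 7*(-4)) = (T + Y) + (-5 - 1*(-28)) = (T + Y) + (-5 + 28) = (T + Y) + 23 = 23 + T + Y)
M(H, m) = -8 + H/9 + m/9 (M(H, m) = -8 + (m + H)/9 = -8 + (H + m)/9 = -8 + (H/9 + m/9) = -8 + H/9 + m/9)
(23 - 34) + v(-2, 4 + 6*0)*M(-12, X) = (23 - 34) + (23 - 2 + (4 + 6*0))*(-8 + (1/9)*(-12) + (1/9)*0) = -11 + (23 - 2 + (4 + 0))*(-8 - 4/3 + 0) = -11 + (23 - 2 + 4)*(-28/3) = -11 + 25*(-28/3) = -11 - 700/3 = -733/3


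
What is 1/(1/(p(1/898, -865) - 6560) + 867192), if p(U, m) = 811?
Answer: 5749/4985486807 ≈ 1.1531e-6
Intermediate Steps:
1/(1/(p(1/898, -865) - 6560) + 867192) = 1/(1/(811 - 6560) + 867192) = 1/(1/(-5749) + 867192) = 1/(-1/5749 + 867192) = 1/(4985486807/5749) = 5749/4985486807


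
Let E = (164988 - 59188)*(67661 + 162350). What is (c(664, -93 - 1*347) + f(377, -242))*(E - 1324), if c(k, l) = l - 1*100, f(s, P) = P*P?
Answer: 1412023467507424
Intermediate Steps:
f(s, P) = P**2
c(k, l) = -100 + l (c(k, l) = l - 100 = -100 + l)
E = 24335163800 (E = 105800*230011 = 24335163800)
(c(664, -93 - 1*347) + f(377, -242))*(E - 1324) = ((-100 + (-93 - 1*347)) + (-242)**2)*(24335163800 - 1324) = ((-100 + (-93 - 347)) + 58564)*24335162476 = ((-100 - 440) + 58564)*24335162476 = (-540 + 58564)*24335162476 = 58024*24335162476 = 1412023467507424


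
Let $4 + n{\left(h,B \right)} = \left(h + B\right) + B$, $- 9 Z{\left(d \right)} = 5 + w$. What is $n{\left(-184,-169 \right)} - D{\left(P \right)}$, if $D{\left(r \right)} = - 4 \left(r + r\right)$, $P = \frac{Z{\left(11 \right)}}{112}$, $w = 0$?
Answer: $- \frac{66281}{126} \approx -526.04$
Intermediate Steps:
$Z{\left(d \right)} = - \frac{5}{9}$ ($Z{\left(d \right)} = - \frac{5 + 0}{9} = \left(- \frac{1}{9}\right) 5 = - \frac{5}{9}$)
$P = - \frac{5}{1008}$ ($P = - \frac{5}{9 \cdot 112} = \left(- \frac{5}{9}\right) \frac{1}{112} = - \frac{5}{1008} \approx -0.0049603$)
$D{\left(r \right)} = - 8 r$ ($D{\left(r \right)} = - 4 \cdot 2 r = - 8 r$)
$n{\left(h,B \right)} = -4 + h + 2 B$ ($n{\left(h,B \right)} = -4 + \left(\left(h + B\right) + B\right) = -4 + \left(\left(B + h\right) + B\right) = -4 + \left(h + 2 B\right) = -4 + h + 2 B$)
$n{\left(-184,-169 \right)} - D{\left(P \right)} = \left(-4 - 184 + 2 \left(-169\right)\right) - \left(-8\right) \left(- \frac{5}{1008}\right) = \left(-4 - 184 - 338\right) - \frac{5}{126} = -526 - \frac{5}{126} = - \frac{66281}{126}$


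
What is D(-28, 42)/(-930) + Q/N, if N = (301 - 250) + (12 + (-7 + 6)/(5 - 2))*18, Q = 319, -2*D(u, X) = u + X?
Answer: 3431/2790 ≈ 1.2297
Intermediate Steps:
D(u, X) = -X/2 - u/2 (D(u, X) = -(u + X)/2 = -(X + u)/2 = -X/2 - u/2)
N = 261 (N = 51 + (12 - 1/3)*18 = 51 + (12 - 1*⅓)*18 = 51 + (12 - ⅓)*18 = 51 + (35/3)*18 = 51 + 210 = 261)
D(-28, 42)/(-930) + Q/N = (-½*42 - ½*(-28))/(-930) + 319/261 = (-21 + 14)*(-1/930) + 319*(1/261) = -7*(-1/930) + 11/9 = 7/930 + 11/9 = 3431/2790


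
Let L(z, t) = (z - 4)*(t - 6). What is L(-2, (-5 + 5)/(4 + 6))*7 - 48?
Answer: 204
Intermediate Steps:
L(z, t) = (-6 + t)*(-4 + z) (L(z, t) = (-4 + z)*(-6 + t) = (-6 + t)*(-4 + z))
L(-2, (-5 + 5)/(4 + 6))*7 - 48 = (24 - 6*(-2) - 4*(-5 + 5)/(4 + 6) + ((-5 + 5)/(4 + 6))*(-2))*7 - 48 = (24 + 12 - 0/10 + (0/10)*(-2))*7 - 48 = (24 + 12 - 0/10 + (0*(1/10))*(-2))*7 - 48 = (24 + 12 - 4*0 + 0*(-2))*7 - 48 = (24 + 12 + 0 + 0)*7 - 48 = 36*7 - 48 = 252 - 48 = 204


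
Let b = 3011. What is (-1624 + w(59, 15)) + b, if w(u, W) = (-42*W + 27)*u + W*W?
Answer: -33965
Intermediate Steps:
w(u, W) = W² + u*(27 - 42*W) (w(u, W) = (27 - 42*W)*u + W² = u*(27 - 42*W) + W² = W² + u*(27 - 42*W))
(-1624 + w(59, 15)) + b = (-1624 + (15² + 27*59 - 42*15*59)) + 3011 = (-1624 + (225 + 1593 - 37170)) + 3011 = (-1624 - 35352) + 3011 = -36976 + 3011 = -33965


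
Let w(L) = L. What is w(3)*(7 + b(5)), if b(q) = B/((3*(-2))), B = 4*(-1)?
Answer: 23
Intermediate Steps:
B = -4
b(q) = 2/3 (b(q) = -4/(3*(-2)) = -4/(-6) = -4*(-1/6) = 2/3)
w(3)*(7 + b(5)) = 3*(7 + 2/3) = 3*(23/3) = 23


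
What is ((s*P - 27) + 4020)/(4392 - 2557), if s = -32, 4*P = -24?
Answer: 837/367 ≈ 2.2807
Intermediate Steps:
P = -6 (P = (¼)*(-24) = -6)
((s*P - 27) + 4020)/(4392 - 2557) = ((-32*(-6) - 27) + 4020)/(4392 - 2557) = ((192 - 27) + 4020)/1835 = (165 + 4020)*(1/1835) = 4185*(1/1835) = 837/367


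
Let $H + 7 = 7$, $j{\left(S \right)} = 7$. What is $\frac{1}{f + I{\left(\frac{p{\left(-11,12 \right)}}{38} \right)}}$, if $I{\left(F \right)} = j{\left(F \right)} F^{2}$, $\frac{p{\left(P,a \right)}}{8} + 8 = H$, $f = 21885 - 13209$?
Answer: $\frac{361}{3139204} \approx 0.000115$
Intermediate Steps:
$H = 0$ ($H = -7 + 7 = 0$)
$f = 8676$ ($f = 21885 - 13209 = 8676$)
$p{\left(P,a \right)} = -64$ ($p{\left(P,a \right)} = -64 + 8 \cdot 0 = -64 + 0 = -64$)
$I{\left(F \right)} = 7 F^{2}$
$\frac{1}{f + I{\left(\frac{p{\left(-11,12 \right)}}{38} \right)}} = \frac{1}{8676 + 7 \left(- \frac{64}{38}\right)^{2}} = \frac{1}{8676 + 7 \left(\left(-64\right) \frac{1}{38}\right)^{2}} = \frac{1}{8676 + 7 \left(- \frac{32}{19}\right)^{2}} = \frac{1}{8676 + 7 \cdot \frac{1024}{361}} = \frac{1}{8676 + \frac{7168}{361}} = \frac{1}{\frac{3139204}{361}} = \frac{361}{3139204}$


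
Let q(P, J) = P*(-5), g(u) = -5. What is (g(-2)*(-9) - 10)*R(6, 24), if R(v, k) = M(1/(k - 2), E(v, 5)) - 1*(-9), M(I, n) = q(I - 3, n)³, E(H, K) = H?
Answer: 1204838495/10648 ≈ 1.1315e+5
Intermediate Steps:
q(P, J) = -5*P
M(I, n) = (15 - 5*I)³ (M(I, n) = (-5*(I - 3))³ = (-5*(-3 + I))³ = (15 - 5*I)³)
R(v, k) = 9 + 125*(3 - 1/(-2 + k))³ (R(v, k) = 125*(3 - 1/(k - 2))³ - 1*(-9) = 125*(3 - 1/(-2 + k))³ + 9 = 9 + 125*(3 - 1/(-2 + k))³)
(g(-2)*(-9) - 10)*R(6, 24) = (-5*(-9) - 10)*(9 + 125*(-7 + 3*24)³/(-2 + 24)³) = (45 - 10)*(9 + 125*(-7 + 72)³/22³) = 35*(9 + 125*65³*(1/10648)) = 35*(9 + 125*274625*(1/10648)) = 35*(9 + 34328125/10648) = 35*(34423957/10648) = 1204838495/10648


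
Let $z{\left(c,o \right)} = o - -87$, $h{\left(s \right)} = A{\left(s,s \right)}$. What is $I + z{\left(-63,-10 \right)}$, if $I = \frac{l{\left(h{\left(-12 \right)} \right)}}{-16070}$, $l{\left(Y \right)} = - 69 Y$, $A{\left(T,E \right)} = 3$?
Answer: $\frac{1237597}{16070} \approx 77.013$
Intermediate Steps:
$h{\left(s \right)} = 3$
$z{\left(c,o \right)} = 87 + o$ ($z{\left(c,o \right)} = o + 87 = 87 + o$)
$I = \frac{207}{16070}$ ($I = \frac{\left(-69\right) 3}{-16070} = \left(-207\right) \left(- \frac{1}{16070}\right) = \frac{207}{16070} \approx 0.012881$)
$I + z{\left(-63,-10 \right)} = \frac{207}{16070} + \left(87 - 10\right) = \frac{207}{16070} + 77 = \frac{1237597}{16070}$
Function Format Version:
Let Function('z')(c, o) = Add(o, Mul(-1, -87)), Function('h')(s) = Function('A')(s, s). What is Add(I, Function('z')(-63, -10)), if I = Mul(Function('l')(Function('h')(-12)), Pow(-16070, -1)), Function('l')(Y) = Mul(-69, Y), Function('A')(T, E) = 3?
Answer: Rational(1237597, 16070) ≈ 77.013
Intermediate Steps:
Function('h')(s) = 3
Function('z')(c, o) = Add(87, o) (Function('z')(c, o) = Add(o, 87) = Add(87, o))
I = Rational(207, 16070) (I = Mul(Mul(-69, 3), Pow(-16070, -1)) = Mul(-207, Rational(-1, 16070)) = Rational(207, 16070) ≈ 0.012881)
Add(I, Function('z')(-63, -10)) = Add(Rational(207, 16070), Add(87, -10)) = Add(Rational(207, 16070), 77) = Rational(1237597, 16070)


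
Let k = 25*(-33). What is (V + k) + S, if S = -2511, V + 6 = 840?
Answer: -2502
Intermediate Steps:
V = 834 (V = -6 + 840 = 834)
k = -825
(V + k) + S = (834 - 825) - 2511 = 9 - 2511 = -2502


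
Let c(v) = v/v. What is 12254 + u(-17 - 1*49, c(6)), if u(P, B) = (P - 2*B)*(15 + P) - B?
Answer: 15721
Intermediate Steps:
c(v) = 1
u(P, B) = -B + (15 + P)*(P - 2*B) (u(P, B) = (15 + P)*(P - 2*B) - B = -B + (15 + P)*(P - 2*B))
12254 + u(-17 - 1*49, c(6)) = 12254 + ((-17 - 1*49)² - 31*1 + 15*(-17 - 1*49) - 2*1*(-17 - 1*49)) = 12254 + ((-17 - 49)² - 31 + 15*(-17 - 49) - 2*1*(-17 - 49)) = 12254 + ((-66)² - 31 + 15*(-66) - 2*1*(-66)) = 12254 + (4356 - 31 - 990 + 132) = 12254 + 3467 = 15721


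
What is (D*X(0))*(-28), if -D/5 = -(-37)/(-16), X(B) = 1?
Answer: -1295/4 ≈ -323.75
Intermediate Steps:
D = 185/16 (D = -(-5)*(-37/(-16)) = -(-5)*(-37*(-1/16)) = -(-5)*37/16 = -5*(-37/16) = 185/16 ≈ 11.563)
(D*X(0))*(-28) = ((185/16)*1)*(-28) = (185/16)*(-28) = -1295/4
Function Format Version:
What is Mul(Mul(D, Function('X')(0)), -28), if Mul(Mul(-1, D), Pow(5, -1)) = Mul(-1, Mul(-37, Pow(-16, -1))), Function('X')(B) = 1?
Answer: Rational(-1295, 4) ≈ -323.75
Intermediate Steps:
D = Rational(185, 16) (D = Mul(-5, Mul(-1, Mul(-37, Pow(-16, -1)))) = Mul(-5, Mul(-1, Mul(-37, Rational(-1, 16)))) = Mul(-5, Mul(-1, Rational(37, 16))) = Mul(-5, Rational(-37, 16)) = Rational(185, 16) ≈ 11.563)
Mul(Mul(D, Function('X')(0)), -28) = Mul(Mul(Rational(185, 16), 1), -28) = Mul(Rational(185, 16), -28) = Rational(-1295, 4)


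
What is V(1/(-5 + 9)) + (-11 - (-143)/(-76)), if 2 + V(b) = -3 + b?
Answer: -335/19 ≈ -17.632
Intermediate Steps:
V(b) = -5 + b (V(b) = -2 + (-3 + b) = -5 + b)
V(1/(-5 + 9)) + (-11 - (-143)/(-76)) = (-5 + 1/(-5 + 9)) + (-11 - (-143)/(-76)) = (-5 + 1/4) + (-11 - (-143)*(-1)/76) = (-5 + ¼) + (-11 - 1*143/76) = -19/4 + (-11 - 143/76) = -19/4 - 979/76 = -335/19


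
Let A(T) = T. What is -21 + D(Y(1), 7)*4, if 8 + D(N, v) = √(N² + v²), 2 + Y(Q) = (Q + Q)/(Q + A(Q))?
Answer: -53 + 20*√2 ≈ -24.716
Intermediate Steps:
Y(Q) = -1 (Y(Q) = -2 + (Q + Q)/(Q + Q) = -2 + (2*Q)/((2*Q)) = -2 + (2*Q)*(1/(2*Q)) = -2 + 1 = -1)
D(N, v) = -8 + √(N² + v²)
-21 + D(Y(1), 7)*4 = -21 + (-8 + √((-1)² + 7²))*4 = -21 + (-8 + √(1 + 49))*4 = -21 + (-8 + √50)*4 = -21 + (-8 + 5*√2)*4 = -21 + (-32 + 20*√2) = -53 + 20*√2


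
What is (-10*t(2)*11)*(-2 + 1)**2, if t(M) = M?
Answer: -220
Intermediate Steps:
(-10*t(2)*11)*(-2 + 1)**2 = (-10*2*11)*(-2 + 1)**2 = -20*11*(-1)**2 = -220*1 = -220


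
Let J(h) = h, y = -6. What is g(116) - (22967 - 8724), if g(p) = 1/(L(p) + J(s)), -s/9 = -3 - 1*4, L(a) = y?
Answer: -811850/57 ≈ -14243.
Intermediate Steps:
L(a) = -6
s = 63 (s = -9*(-3 - 1*4) = -9*(-3 - 4) = -9*(-7) = 63)
g(p) = 1/57 (g(p) = 1/(-6 + 63) = 1/57)
g(116) - (22967 - 8724) = 1/57 - (22967 - 8724) = 1/57 - 1*14243 = 1/57 - 14243 = -811850/57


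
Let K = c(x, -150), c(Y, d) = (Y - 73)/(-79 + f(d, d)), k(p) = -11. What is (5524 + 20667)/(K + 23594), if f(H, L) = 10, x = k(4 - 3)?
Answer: 602393/542690 ≈ 1.1100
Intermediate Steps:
x = -11
c(Y, d) = 73/69 - Y/69 (c(Y, d) = (Y - 73)/(-79 + 10) = (-73 + Y)/(-69) = (-73 + Y)*(-1/69) = 73/69 - Y/69)
K = 28/23 (K = 73/69 - 1/69*(-11) = 73/69 + 11/69 = 28/23 ≈ 1.2174)
(5524 + 20667)/(K + 23594) = (5524 + 20667)/(28/23 + 23594) = 26191/(542690/23) = 26191*(23/542690) = 602393/542690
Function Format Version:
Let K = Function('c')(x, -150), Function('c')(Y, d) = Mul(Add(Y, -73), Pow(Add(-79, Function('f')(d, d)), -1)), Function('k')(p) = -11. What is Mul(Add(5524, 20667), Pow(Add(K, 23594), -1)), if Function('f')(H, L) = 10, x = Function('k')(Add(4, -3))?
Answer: Rational(602393, 542690) ≈ 1.1100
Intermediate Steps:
x = -11
Function('c')(Y, d) = Add(Rational(73, 69), Mul(Rational(-1, 69), Y)) (Function('c')(Y, d) = Mul(Add(Y, -73), Pow(Add(-79, 10), -1)) = Mul(Add(-73, Y), Pow(-69, -1)) = Mul(Add(-73, Y), Rational(-1, 69)) = Add(Rational(73, 69), Mul(Rational(-1, 69), Y)))
K = Rational(28, 23) (K = Add(Rational(73, 69), Mul(Rational(-1, 69), -11)) = Add(Rational(73, 69), Rational(11, 69)) = Rational(28, 23) ≈ 1.2174)
Mul(Add(5524, 20667), Pow(Add(K, 23594), -1)) = Mul(Add(5524, 20667), Pow(Add(Rational(28, 23), 23594), -1)) = Mul(26191, Pow(Rational(542690, 23), -1)) = Mul(26191, Rational(23, 542690)) = Rational(602393, 542690)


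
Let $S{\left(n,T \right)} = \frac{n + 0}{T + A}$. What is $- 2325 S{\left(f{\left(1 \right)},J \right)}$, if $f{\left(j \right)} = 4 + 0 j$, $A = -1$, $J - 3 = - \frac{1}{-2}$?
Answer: $-3720$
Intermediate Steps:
$J = \frac{7}{2}$ ($J = 3 - \frac{1}{-2} = 3 - - \frac{1}{2} = 3 + \frac{1}{2} = \frac{7}{2} \approx 3.5$)
$f{\left(j \right)} = 4$ ($f{\left(j \right)} = 4 + 0 = 4$)
$S{\left(n,T \right)} = \frac{n}{-1 + T}$ ($S{\left(n,T \right)} = \frac{n + 0}{T - 1} = \frac{n}{-1 + T}$)
$- 2325 S{\left(f{\left(1 \right)},J \right)} = - 2325 \frac{4}{-1 + \frac{7}{2}} = - 2325 \frac{4}{\frac{5}{2}} = - 2325 \cdot 4 \cdot \frac{2}{5} = \left(-2325\right) \frac{8}{5} = -3720$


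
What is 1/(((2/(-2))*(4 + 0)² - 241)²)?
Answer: 1/66049 ≈ 1.5140e-5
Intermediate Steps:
1/(((2/(-2))*(4 + 0)² - 241)²) = 1/(((2*(-½))*4² - 241)²) = 1/((-1*16 - 241)²) = 1/((-16 - 241)²) = 1/((-257)²) = 1/66049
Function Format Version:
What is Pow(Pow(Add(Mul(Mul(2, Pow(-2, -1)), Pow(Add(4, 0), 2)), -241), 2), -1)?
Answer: Rational(1, 66049) ≈ 1.5140e-5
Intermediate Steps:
Pow(Pow(Add(Mul(Mul(2, Pow(-2, -1)), Pow(Add(4, 0), 2)), -241), 2), -1) = Pow(Pow(Add(Mul(Mul(2, Rational(-1, 2)), Pow(4, 2)), -241), 2), -1) = Pow(Pow(Add(Mul(-1, 16), -241), 2), -1) = Pow(Pow(Add(-16, -241), 2), -1) = Pow(Pow(-257, 2), -1) = Pow(66049, -1) = Rational(1, 66049)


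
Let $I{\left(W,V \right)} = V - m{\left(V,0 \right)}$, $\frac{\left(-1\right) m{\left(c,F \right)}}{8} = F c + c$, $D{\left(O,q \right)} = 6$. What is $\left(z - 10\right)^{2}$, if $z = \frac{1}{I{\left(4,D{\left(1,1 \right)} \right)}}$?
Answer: $\frac{290521}{2916} \approx 99.63$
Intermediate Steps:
$m{\left(c,F \right)} = - 8 c - 8 F c$ ($m{\left(c,F \right)} = - 8 \left(F c + c\right) = - 8 \left(c + F c\right) = - 8 c - 8 F c$)
$I{\left(W,V \right)} = 9 V$ ($I{\left(W,V \right)} = V - - 8 V \left(1 + 0\right) = V - \left(-8\right) V 1 = V - - 8 V = V + 8 V = 9 V$)
$z = \frac{1}{54}$ ($z = \frac{1}{9 \cdot 6} = \frac{1}{54} \approx 0.018519$)
$\left(z - 10\right)^{2} = \left(\frac{1}{54} - 10\right)^{2} = \left(- \frac{539}{54}\right)^{2} = \frac{290521}{2916}$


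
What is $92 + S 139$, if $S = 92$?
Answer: $12880$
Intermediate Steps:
$92 + S 139 = 92 + 92 \cdot 139 = 92 + 12788 = 12880$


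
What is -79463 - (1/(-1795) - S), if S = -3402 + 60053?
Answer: -40947539/1795 ≈ -22812.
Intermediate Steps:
S = 56651
-79463 - (1/(-1795) - S) = -79463 - (1/(-1795) - 1*56651) = -79463 - (-1/1795 - 56651) = -79463 - 1*(-101688546/1795) = -79463 + 101688546/1795 = -40947539/1795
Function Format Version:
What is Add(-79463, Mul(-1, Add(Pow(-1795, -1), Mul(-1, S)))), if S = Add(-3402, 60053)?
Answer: Rational(-40947539, 1795) ≈ -22812.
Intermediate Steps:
S = 56651
Add(-79463, Mul(-1, Add(Pow(-1795, -1), Mul(-1, S)))) = Add(-79463, Mul(-1, Add(Pow(-1795, -1), Mul(-1, 56651)))) = Add(-79463, Mul(-1, Add(Rational(-1, 1795), -56651))) = Add(-79463, Mul(-1, Rational(-101688546, 1795))) = Add(-79463, Rational(101688546, 1795)) = Rational(-40947539, 1795)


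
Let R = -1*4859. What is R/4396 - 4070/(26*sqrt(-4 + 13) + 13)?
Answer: -374161/8164 ≈ -45.831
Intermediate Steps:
R = -4859
R/4396 - 4070/(26*sqrt(-4 + 13) + 13) = -4859/4396 - 4070/(26*sqrt(-4 + 13) + 13) = -4859*1/4396 - 4070/(26*sqrt(9) + 13) = -4859/4396 - 4070/(26*3 + 13) = -4859/4396 - 4070/(78 + 13) = -4859/4396 - 4070/91 = -374161/8164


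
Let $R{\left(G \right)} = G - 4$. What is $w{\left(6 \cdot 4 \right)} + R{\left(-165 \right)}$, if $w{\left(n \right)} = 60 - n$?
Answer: $-133$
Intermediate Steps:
$R{\left(G \right)} = -4 + G$ ($R{\left(G \right)} = G - 4 = -4 + G$)
$w{\left(6 \cdot 4 \right)} + R{\left(-165 \right)} = \left(60 - 6 \cdot 4\right) - 169 = \left(60 - 24\right) - 169 = 36 - 169 = -133$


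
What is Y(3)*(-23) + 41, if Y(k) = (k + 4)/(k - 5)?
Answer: 243/2 ≈ 121.50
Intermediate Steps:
Y(k) = (4 + k)/(-5 + k)
Y(3)*(-23) + 41 = ((4 + 3)/(-5 + 3))*(-23) + 41 = (7/(-2))*(-23) + 41 = -1/2*7*(-23) + 41 = -7/2*(-23) + 41 = 161/2 + 41 = 243/2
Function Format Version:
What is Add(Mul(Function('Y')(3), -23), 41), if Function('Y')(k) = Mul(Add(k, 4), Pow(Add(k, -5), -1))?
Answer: Rational(243, 2) ≈ 121.50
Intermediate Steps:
Function('Y')(k) = Mul(Pow(Add(-5, k), -1), Add(4, k)) (Function('Y')(k) = Mul(Add(4, k), Pow(Add(-5, k), -1)) = Mul(Pow(Add(-5, k), -1), Add(4, k)))
Add(Mul(Function('Y')(3), -23), 41) = Add(Mul(Mul(Pow(Add(-5, 3), -1), Add(4, 3)), -23), 41) = Add(Mul(Mul(Pow(-2, -1), 7), -23), 41) = Add(Mul(Mul(Rational(-1, 2), 7), -23), 41) = Add(Mul(Rational(-7, 2), -23), 41) = Add(Rational(161, 2), 41) = Rational(243, 2)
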